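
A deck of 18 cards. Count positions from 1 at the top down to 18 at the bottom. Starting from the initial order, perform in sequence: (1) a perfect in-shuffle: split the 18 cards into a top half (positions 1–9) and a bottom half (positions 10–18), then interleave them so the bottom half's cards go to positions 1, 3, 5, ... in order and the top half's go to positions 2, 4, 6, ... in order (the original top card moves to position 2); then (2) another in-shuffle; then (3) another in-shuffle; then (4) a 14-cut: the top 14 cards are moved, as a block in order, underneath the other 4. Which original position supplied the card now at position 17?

Undo the operations in reverse order, starting from position 17:
  undo op 4 (cut 14): 17 ← 13
  undo op 3 (in-shuffle, from bottom half): 13 ← 16
  undo op 2 (in-shuffle, from top half): 16 ← 8
  undo op 1 (in-shuffle, from top half): 8 ← 4
So the card at position 17 came from original position 4.

4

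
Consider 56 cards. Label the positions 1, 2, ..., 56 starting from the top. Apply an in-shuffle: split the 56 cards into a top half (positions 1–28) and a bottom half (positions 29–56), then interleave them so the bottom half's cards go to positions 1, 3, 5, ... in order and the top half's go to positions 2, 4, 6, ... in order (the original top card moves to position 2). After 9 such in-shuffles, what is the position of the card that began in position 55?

2

Track the card's position through each in-shuffle:
55 → 53 → 49 → 41 → 25 → 50 → 43 → 29 → 1 → 2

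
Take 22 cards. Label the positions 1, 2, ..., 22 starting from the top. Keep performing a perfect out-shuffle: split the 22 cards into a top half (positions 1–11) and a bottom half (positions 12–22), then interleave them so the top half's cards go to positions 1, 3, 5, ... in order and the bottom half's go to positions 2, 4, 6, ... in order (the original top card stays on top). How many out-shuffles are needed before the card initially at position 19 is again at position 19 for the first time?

3

Follow position 19 under repeated out-shuffles:
19 → 16 → 10 → 19
It first returns after 3 out-shuffles.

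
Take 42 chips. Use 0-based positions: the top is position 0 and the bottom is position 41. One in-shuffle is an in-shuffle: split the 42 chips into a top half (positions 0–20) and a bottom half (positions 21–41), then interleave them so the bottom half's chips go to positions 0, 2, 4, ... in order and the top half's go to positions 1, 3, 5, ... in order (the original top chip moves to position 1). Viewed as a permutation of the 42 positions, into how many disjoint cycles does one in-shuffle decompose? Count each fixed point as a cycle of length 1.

Trace each unvisited position around until it returns:
(0 1 3 7 15 31 ... len 14) (2 5 11 23 4 9 ... len 14) (6 13 27 12 25 8 ... len 14)
3 cycles in total.

3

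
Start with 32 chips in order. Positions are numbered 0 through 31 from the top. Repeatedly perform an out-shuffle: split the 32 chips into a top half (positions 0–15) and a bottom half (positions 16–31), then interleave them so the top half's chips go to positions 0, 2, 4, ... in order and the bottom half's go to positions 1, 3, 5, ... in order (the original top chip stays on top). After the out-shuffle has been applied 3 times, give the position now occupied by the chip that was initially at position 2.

16

Track the chip's position through each out-shuffle:
2 → 4 → 8 → 16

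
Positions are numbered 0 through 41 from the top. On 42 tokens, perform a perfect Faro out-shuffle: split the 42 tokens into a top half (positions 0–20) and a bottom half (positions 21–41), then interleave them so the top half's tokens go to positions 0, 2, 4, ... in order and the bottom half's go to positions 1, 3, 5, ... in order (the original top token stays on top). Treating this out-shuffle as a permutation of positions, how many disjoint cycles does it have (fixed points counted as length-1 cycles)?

4

Trace each unvisited position around until it returns:
(0) (1 2 4 8 16 32 ... len 20) (3 6 12 24 7 14 ... len 20) (41)
4 cycles in total.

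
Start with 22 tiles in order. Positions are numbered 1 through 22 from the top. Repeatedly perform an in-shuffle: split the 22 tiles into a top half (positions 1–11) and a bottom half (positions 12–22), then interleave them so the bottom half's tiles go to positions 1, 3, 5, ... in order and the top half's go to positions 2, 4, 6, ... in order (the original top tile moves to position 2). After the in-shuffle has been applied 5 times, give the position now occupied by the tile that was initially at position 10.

21

Track the tile's position through each in-shuffle:
10 → 20 → 17 → 11 → 22 → 21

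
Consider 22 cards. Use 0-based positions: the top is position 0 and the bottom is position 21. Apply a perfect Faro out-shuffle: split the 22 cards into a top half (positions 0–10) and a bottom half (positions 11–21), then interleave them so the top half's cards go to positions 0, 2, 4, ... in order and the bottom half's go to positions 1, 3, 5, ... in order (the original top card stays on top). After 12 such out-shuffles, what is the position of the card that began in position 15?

Track the card's position through each out-shuffle:
15 → 9 → 18 → 15 → 9 → 18 → 15 → 9 → 18 → 15 → 9 → 18 → 15

15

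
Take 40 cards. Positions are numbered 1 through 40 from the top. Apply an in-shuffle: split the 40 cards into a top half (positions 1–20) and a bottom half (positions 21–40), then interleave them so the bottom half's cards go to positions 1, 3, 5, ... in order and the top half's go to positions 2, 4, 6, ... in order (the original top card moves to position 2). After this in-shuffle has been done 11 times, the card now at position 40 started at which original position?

21

Work backwards from position 40, undoing one in-shuffle at a time:
40 ← 20 ← 10 ← 5 ← 23 ← 32 ← 16 ← 8 ← 4 ← 2 ← 1 ← 21
So the card now at position 40 started at position 21.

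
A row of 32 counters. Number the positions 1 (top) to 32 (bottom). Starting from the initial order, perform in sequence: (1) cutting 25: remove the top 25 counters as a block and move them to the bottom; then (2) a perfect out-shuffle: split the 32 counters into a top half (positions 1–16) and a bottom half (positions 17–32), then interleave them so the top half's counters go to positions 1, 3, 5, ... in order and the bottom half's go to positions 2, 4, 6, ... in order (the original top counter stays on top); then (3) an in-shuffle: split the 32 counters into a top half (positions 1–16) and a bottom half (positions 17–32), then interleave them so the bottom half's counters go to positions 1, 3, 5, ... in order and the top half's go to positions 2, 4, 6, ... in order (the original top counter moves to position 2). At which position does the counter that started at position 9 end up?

29

Track the counter from position 9 forward through each operation:
  after op 1 (cut 25): 9 → 16
  after op 2 (out-shuffle): 16 → 31
  after op 3 (in-shuffle): 31 → 29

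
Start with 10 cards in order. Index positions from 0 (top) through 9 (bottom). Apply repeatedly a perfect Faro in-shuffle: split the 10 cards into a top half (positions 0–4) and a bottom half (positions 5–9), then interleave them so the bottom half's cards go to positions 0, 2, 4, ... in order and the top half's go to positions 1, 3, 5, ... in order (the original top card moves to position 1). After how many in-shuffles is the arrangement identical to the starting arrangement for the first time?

The in-shuffle permutes the 10 positions with cycle lengths [10].
Every card is home exactly when every cycle has completed a whole number of laps, i.e. after lcm(10) = 10 in-shuffles.

10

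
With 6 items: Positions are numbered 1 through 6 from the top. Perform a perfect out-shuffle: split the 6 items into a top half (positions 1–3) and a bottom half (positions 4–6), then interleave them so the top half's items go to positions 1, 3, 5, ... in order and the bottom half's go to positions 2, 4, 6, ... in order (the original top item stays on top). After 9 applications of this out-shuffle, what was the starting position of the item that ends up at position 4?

Work backwards from position 4, undoing one out-shuffle at a time:
4 ← 5 ← 3 ← 2 ← 4 ← 5 ← 3 ← 2 ← 4 ← 5
So the item now at position 4 started at position 5.

5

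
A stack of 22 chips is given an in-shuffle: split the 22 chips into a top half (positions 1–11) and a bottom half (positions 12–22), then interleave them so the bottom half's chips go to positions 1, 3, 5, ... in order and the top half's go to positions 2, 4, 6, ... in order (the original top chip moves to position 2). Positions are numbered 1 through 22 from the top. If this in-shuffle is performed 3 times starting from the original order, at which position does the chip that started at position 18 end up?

6

Track the chip's position through each in-shuffle:
18 → 13 → 3 → 6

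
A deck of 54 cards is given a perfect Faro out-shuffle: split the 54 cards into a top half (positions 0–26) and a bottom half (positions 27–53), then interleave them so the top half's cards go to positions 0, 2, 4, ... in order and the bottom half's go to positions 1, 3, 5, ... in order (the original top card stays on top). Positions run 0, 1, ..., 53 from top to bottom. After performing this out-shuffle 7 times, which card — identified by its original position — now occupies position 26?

Work backwards from position 26, undoing one out-shuffle at a time:
26 ← 13 ← 33 ← 43 ← 48 ← 24 ← 12 ← 6
So the card now at position 26 started at position 6.

6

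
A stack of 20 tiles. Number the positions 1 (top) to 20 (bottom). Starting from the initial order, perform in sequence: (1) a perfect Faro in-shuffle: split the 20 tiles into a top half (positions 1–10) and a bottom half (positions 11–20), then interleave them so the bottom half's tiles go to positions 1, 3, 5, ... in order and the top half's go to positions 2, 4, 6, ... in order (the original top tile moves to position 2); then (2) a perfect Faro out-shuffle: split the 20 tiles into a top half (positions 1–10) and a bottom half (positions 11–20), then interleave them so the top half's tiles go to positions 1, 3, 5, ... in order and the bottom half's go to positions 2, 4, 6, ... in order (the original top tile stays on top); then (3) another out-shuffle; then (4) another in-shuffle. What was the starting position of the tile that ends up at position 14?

6

Undo the operations in reverse order, starting from position 14:
  undo op 4 (in-shuffle, from top half): 14 ← 7
  undo op 3 (out-shuffle, from top half): 7 ← 4
  undo op 2 (out-shuffle, from bottom half): 4 ← 12
  undo op 1 (in-shuffle, from top half): 12 ← 6
So the tile at position 14 came from original position 6.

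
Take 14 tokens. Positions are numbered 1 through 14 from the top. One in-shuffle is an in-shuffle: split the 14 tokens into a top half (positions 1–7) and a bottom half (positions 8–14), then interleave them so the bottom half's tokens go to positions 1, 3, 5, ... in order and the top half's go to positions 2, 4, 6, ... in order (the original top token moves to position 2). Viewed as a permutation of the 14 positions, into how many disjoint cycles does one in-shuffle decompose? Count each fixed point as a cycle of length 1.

Trace each unvisited position around until it returns:
(1 2 4 8) (3 6 12 9) (5 10) (7 14 13 11)
4 cycles in total.

4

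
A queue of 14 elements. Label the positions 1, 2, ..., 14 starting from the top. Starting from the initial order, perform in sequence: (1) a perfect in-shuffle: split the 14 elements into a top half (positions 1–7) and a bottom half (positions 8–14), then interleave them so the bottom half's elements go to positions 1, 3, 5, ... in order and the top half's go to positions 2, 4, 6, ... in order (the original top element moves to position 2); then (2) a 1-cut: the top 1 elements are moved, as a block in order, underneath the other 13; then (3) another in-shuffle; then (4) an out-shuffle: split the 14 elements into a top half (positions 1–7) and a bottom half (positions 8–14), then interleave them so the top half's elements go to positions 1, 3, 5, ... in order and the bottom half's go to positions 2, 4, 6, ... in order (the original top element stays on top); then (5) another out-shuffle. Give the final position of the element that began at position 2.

Track the element from position 2 forward through each operation:
  after op 1 (in-shuffle): 2 → 4
  after op 2 (cut 1): 4 → 3
  after op 3 (in-shuffle): 3 → 6
  after op 4 (out-shuffle): 6 → 11
  after op 5 (out-shuffle): 11 → 8

8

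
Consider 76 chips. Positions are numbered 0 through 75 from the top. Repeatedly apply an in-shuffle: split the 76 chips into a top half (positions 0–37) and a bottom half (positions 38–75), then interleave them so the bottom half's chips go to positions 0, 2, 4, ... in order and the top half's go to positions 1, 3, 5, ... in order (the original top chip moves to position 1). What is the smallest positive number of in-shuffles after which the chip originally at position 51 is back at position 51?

30

Follow position 51 under repeated in-shuffles:
51 → 26 → 53 → 30 → 61 → 46 → 16 → 33 → ... → 51 (length 30)
It first returns after 30 in-shuffles.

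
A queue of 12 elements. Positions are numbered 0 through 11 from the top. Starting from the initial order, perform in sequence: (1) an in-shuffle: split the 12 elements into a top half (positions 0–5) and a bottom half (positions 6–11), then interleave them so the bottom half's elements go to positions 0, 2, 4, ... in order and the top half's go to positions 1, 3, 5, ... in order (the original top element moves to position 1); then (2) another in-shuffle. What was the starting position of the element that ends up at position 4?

Undo the operations in reverse order, starting from position 4:
  undo op 2 (in-shuffle, from bottom half): 4 ← 8
  undo op 1 (in-shuffle, from bottom half): 8 ← 10
So the element at position 4 came from original position 10.

10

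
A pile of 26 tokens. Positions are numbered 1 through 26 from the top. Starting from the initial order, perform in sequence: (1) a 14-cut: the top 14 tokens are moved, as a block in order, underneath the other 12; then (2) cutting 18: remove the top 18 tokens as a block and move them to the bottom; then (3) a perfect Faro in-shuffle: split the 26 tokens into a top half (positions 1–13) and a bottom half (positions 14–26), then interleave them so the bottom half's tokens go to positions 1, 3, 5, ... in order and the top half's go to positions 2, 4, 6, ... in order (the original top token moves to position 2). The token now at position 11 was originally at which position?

25

Undo the operations in reverse order, starting from position 11:
  undo op 3 (in-shuffle, from bottom half): 11 ← 19
  undo op 2 (cut 18): 19 ← 11
  undo op 1 (cut 14): 11 ← 25
So the token at position 11 came from original position 25.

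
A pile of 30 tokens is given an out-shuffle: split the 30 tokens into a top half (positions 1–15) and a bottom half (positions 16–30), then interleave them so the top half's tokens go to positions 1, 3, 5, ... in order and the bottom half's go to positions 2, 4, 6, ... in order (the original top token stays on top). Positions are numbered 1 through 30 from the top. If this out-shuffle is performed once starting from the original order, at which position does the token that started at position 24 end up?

Track the token's position through each out-shuffle:
24 → 18

18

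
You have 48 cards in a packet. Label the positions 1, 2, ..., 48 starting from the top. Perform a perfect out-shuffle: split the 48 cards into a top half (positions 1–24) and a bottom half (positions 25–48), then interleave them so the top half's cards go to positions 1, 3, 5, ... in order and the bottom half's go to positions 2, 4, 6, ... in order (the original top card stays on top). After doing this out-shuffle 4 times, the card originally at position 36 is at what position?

44

Track the card's position through each out-shuffle:
36 → 24 → 47 → 46 → 44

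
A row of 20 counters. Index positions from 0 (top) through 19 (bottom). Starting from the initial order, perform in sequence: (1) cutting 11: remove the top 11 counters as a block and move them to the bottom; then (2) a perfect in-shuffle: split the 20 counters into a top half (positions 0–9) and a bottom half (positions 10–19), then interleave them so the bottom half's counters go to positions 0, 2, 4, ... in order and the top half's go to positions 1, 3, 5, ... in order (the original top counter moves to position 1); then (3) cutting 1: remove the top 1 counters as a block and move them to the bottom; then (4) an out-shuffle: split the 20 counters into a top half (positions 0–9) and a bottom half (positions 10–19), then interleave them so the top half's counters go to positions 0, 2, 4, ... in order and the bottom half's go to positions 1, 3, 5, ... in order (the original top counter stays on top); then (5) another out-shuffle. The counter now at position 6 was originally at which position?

Undo the operations in reverse order, starting from position 6:
  undo op 5 (out-shuffle, from top half): 6 ← 3
  undo op 4 (out-shuffle, from bottom half): 3 ← 11
  undo op 3 (cut 1): 11 ← 12
  undo op 2 (in-shuffle, from bottom half): 12 ← 16
  undo op 1 (cut 11): 16 ← 7
So the counter at position 6 came from original position 7.

7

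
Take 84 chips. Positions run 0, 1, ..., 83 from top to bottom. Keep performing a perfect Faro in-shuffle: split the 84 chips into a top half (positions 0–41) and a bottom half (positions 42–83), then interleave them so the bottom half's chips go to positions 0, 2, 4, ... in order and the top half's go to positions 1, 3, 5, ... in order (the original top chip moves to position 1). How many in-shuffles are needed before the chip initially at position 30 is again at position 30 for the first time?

Follow position 30 under repeated in-shuffles:
30 → 61 → 38 → 77 → 70 → 56 → 28 → 57 → 30
It first returns after 8 in-shuffles.

8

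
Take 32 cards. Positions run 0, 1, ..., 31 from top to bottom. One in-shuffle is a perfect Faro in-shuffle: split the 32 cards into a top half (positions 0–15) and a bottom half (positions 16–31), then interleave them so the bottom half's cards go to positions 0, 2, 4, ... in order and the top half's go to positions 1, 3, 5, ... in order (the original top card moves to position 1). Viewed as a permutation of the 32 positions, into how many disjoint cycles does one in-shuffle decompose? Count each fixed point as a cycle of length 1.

Trace each unvisited position around until it returns:
(0 1 3 7 15 31 30 28 24 16) (2 5 11 23 14 29 26 20 8 17) (4 9 19 6 13 27 22 12 25 18) (10 21)
4 cycles in total.

4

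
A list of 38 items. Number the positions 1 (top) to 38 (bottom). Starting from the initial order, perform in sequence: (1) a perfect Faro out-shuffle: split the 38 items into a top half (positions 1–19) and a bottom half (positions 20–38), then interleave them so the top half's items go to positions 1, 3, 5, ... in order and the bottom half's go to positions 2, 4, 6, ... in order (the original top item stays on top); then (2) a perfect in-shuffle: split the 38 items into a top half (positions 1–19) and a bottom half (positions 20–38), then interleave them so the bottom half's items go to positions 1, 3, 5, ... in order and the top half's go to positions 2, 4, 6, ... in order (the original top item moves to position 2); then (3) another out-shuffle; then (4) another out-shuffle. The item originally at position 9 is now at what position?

22

Track the item from position 9 forward through each operation:
  after op 1 (out-shuffle): 9 → 17
  after op 2 (in-shuffle): 17 → 34
  after op 3 (out-shuffle): 34 → 30
  after op 4 (out-shuffle): 30 → 22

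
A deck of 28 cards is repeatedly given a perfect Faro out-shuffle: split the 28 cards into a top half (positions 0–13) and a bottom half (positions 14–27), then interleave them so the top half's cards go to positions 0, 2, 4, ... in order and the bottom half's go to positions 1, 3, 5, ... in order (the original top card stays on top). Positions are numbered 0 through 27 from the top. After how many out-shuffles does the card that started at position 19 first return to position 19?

Follow position 19 under repeated out-shuffles:
19 → 11 → 22 → 17 → 7 → 14 → 1 → 2 → 4 → 8 → 16 → 5 → 10 → 20 → 13 → 26 → 25 → 23 → 19
It first returns after 18 out-shuffles.

18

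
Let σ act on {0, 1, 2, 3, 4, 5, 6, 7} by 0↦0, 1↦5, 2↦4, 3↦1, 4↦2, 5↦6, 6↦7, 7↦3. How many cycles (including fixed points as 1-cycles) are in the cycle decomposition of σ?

3

Cycle decomposition: (0) (1 5 6 7 3) (2 4).
3 cycles.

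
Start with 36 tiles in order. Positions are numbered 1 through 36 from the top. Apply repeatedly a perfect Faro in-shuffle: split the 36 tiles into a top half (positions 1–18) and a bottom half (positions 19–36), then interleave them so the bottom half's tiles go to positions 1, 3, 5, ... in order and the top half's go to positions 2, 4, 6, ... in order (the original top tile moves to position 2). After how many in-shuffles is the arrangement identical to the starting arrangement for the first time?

The in-shuffle permutes the 36 positions with cycle lengths [36].
Every tile is home exactly when every cycle has completed a whole number of laps, i.e. after lcm(36) = 36 in-shuffles.

36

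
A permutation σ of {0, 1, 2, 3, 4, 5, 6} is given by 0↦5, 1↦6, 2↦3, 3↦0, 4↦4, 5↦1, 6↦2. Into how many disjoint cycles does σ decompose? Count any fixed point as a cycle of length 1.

2

Cycle decomposition: (0 5 1 6 2 3) (4).
2 cycles.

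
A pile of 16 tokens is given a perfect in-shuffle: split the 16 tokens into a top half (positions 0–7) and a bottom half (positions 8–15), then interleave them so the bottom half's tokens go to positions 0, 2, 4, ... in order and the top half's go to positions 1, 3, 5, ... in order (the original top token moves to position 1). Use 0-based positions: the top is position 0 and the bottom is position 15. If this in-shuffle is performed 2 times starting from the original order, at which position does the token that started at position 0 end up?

3

Track the token's position through each in-shuffle:
0 → 1 → 3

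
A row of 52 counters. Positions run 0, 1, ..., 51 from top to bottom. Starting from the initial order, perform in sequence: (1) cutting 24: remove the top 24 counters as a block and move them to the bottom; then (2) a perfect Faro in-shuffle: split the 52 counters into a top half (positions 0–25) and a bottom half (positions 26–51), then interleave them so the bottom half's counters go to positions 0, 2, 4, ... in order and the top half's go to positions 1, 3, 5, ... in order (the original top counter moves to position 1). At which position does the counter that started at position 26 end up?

Track the counter from position 26 forward through each operation:
  after op 1 (cut 24): 26 → 2
  after op 2 (in-shuffle): 2 → 5

5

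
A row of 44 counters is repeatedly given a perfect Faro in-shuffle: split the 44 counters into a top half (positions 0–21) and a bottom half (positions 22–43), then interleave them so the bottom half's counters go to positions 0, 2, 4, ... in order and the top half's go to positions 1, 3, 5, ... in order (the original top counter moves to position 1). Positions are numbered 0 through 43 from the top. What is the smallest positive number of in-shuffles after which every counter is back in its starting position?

12

The in-shuffle permutes the 44 positions with cycle lengths [2, 4, 4, 4, 6, 12, 12].
Every counter is home exactly when every cycle has completed a whole number of laps, i.e. after lcm(2, 4, 6, 12) = 12 in-shuffles.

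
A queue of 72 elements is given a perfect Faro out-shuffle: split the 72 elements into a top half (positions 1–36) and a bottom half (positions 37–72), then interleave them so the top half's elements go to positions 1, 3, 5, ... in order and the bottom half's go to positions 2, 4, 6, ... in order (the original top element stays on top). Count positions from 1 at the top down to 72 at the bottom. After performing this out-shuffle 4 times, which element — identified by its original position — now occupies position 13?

Work backwards from position 13, undoing one out-shuffle at a time:
13 ← 7 ← 4 ← 38 ← 55
So the element now at position 13 started at position 55.

55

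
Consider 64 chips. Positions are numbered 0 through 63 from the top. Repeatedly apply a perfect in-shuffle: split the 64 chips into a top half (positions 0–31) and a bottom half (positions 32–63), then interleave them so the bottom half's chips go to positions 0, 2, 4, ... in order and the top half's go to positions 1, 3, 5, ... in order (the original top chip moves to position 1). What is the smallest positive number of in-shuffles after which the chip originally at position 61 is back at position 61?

12

Follow position 61 under repeated in-shuffles:
61 → 58 → 52 → 40 → 16 → 33 → 2 → 5 → 11 → 23 → 47 → 30 → 61
It first returns after 12 in-shuffles.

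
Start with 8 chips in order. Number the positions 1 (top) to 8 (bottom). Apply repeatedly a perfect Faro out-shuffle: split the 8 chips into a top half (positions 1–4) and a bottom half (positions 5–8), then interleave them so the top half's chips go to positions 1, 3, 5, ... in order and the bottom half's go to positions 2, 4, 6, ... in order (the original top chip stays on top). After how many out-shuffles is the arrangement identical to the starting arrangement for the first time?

The out-shuffle permutes the 8 positions with cycle lengths [1, 1, 3, 3].
Every chip is home exactly when every cycle has completed a whole number of laps, i.e. after lcm(1, 3) = 3 out-shuffles.

3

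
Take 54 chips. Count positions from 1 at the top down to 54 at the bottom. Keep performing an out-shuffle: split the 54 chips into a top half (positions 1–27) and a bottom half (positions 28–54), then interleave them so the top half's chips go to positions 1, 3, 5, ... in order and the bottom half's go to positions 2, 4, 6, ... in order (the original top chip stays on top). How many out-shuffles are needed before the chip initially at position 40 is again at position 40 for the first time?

52

Follow position 40 under repeated out-shuffles:
40 → 26 → 51 → 48 → 42 → 30 → 6 → 11 → ... → 40 (length 52)
It first returns after 52 out-shuffles.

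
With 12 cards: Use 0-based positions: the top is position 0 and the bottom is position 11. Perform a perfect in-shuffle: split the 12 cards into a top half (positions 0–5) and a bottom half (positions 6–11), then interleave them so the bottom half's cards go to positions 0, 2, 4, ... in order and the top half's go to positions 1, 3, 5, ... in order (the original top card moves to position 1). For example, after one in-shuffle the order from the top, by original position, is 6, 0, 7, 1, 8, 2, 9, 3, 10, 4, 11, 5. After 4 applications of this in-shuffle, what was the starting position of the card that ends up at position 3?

9

Work backwards from position 3, undoing one in-shuffle at a time:
3 ← 1 ← 0 ← 6 ← 9
So the card now at position 3 started at position 9.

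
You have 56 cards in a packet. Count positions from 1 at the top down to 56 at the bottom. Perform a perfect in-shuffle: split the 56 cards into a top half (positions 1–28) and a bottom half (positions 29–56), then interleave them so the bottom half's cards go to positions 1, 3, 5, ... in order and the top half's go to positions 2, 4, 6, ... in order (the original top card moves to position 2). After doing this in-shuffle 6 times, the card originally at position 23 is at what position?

47

Track the card's position through each in-shuffle:
23 → 46 → 35 → 13 → 26 → 52 → 47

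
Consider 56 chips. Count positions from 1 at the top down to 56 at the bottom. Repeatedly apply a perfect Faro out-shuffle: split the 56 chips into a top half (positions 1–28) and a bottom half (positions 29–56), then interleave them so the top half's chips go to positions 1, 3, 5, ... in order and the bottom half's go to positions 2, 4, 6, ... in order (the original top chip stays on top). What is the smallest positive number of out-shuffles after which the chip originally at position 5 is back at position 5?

Follow position 5 under repeated out-shuffles:
5 → 9 → 17 → 33 → 10 → 19 → 37 → 18 → 35 → 14 → 27 → 53 → 50 → 44 → 32 → 8 → 15 → 29 → 2 → 3 → 5
It first returns after 20 out-shuffles.

20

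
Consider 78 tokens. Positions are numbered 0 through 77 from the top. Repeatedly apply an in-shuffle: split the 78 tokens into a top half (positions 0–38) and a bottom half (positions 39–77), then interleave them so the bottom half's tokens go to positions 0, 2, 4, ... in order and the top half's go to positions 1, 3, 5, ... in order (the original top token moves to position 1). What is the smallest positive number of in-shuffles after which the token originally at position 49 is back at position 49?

Follow position 49 under repeated in-shuffles:
49 → 20 → 41 → 4 → 9 → 19 → 39 → 0 → ... → 49 (length 39)
It first returns after 39 in-shuffles.

39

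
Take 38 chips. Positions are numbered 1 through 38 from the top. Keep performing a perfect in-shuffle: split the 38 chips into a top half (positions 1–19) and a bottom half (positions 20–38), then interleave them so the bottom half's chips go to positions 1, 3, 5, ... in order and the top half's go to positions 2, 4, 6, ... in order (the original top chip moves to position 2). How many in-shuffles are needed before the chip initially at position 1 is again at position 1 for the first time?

Follow position 1 under repeated in-shuffles:
1 → 2 → 4 → 8 → 16 → 32 → 25 → 11 → 22 → 5 → 10 → 20 → 1
It first returns after 12 in-shuffles.

12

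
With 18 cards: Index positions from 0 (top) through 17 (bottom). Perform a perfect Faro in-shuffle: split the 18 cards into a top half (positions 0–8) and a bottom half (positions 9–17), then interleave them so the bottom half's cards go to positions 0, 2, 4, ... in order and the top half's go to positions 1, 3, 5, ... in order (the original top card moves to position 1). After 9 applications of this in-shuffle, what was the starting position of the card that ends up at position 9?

Work backwards from position 9, undoing one in-shuffle at a time:
9 ← 4 ← 11 ← 5 ← 2 ← 10 ← 14 ← 16 ← 17 ← 8
So the card now at position 9 started at position 8.

8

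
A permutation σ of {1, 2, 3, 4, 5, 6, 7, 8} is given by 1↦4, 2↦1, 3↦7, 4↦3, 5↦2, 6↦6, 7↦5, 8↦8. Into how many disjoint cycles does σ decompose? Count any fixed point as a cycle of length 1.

Cycle decomposition: (1 4 3 7 5 2) (6) (8).
3 cycles.

3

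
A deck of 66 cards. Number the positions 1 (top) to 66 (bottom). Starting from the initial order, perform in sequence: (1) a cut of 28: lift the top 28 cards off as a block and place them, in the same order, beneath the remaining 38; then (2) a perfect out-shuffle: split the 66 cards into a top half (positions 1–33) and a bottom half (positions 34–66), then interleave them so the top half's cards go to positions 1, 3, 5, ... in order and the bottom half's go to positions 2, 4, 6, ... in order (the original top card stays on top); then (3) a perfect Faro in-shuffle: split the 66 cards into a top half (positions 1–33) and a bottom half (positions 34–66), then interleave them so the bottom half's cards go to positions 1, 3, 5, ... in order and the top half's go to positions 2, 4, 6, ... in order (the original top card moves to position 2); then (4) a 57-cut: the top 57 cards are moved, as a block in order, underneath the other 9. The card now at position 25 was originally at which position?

Undo the operations in reverse order, starting from position 25:
  undo op 4 (cut 57): 25 ← 16
  undo op 3 (in-shuffle, from top half): 16 ← 8
  undo op 2 (out-shuffle, from bottom half): 8 ← 37
  undo op 1 (cut 28): 37 ← 65
So the card at position 25 came from original position 65.

65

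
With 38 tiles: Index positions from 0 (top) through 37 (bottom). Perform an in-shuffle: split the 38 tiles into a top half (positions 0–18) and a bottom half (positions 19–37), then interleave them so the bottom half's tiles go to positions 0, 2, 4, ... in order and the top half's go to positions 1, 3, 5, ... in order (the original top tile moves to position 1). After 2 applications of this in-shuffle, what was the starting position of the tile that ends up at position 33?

27

Work backwards from position 33, undoing one in-shuffle at a time:
33 ← 16 ← 27
So the tile now at position 33 started at position 27.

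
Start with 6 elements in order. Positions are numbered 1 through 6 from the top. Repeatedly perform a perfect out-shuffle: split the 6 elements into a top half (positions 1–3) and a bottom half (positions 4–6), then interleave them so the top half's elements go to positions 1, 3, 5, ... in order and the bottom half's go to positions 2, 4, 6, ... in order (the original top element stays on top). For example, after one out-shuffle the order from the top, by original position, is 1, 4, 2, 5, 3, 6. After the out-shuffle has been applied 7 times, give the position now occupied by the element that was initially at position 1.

1

Position 1 is a fixed point of every out-shuffle, so the element never moves.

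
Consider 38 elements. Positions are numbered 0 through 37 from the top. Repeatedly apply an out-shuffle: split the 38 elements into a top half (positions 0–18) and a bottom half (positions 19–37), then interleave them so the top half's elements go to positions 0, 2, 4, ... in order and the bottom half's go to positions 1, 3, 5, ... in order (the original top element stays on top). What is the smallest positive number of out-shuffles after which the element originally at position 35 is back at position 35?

Follow position 35 under repeated out-shuffles:
35 → 33 → 29 → 21 → 5 → 10 → 20 → 3 → ... → 35 (length 36)
It first returns after 36 out-shuffles.

36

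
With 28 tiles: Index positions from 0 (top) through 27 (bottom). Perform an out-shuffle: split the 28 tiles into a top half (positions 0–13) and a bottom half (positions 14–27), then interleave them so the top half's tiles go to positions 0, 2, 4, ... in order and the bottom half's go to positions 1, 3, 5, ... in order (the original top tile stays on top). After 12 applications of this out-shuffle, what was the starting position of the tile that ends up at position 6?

Work backwards from position 6, undoing one out-shuffle at a time:
6 ← 3 ← 15 ← 21 ← 24 ← 12 ← 6 ← 3 ← 15 ← 21 ← 24 ← 12 ← 6
So the tile now at position 6 started at position 6.

6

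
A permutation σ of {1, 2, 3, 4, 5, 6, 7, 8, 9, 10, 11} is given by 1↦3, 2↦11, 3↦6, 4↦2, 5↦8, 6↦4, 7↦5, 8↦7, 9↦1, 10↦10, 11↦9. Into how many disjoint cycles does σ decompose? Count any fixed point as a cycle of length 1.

Cycle decomposition: (1 3 6 4 2 11 9) (5 8 7) (10).
3 cycles.

3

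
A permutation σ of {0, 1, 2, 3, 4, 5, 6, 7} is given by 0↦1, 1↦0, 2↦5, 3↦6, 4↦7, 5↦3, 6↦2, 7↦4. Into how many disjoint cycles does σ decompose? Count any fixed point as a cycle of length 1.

Cycle decomposition: (0 1) (2 5 3 6) (4 7).
3 cycles.

3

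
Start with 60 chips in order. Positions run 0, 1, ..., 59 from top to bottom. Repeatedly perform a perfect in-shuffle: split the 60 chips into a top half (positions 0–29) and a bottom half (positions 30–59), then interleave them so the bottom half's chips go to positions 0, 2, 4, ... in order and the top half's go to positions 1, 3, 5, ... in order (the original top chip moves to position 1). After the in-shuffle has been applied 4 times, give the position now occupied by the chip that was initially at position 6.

50

Track the chip's position through each in-shuffle:
6 → 13 → 27 → 55 → 50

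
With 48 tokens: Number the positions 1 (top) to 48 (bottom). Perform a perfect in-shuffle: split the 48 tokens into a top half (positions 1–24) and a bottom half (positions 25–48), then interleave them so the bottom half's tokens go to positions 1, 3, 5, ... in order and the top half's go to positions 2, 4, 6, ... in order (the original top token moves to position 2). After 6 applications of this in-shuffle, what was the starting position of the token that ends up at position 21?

Work backwards from position 21, undoing one in-shuffle at a time:
21 ← 35 ← 42 ← 21 ← 35 ← 42 ← 21
So the token now at position 21 started at position 21.

21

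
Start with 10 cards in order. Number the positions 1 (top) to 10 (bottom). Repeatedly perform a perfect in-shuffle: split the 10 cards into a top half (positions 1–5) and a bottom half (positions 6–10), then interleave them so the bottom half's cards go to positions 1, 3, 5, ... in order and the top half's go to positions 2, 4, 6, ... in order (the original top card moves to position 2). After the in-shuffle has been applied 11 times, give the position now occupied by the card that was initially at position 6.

1

Track the card's position through each in-shuffle:
6 → 1 → 2 → 4 → 8 → 5 → 10 → 9 → 7 → 3 → 6 → 1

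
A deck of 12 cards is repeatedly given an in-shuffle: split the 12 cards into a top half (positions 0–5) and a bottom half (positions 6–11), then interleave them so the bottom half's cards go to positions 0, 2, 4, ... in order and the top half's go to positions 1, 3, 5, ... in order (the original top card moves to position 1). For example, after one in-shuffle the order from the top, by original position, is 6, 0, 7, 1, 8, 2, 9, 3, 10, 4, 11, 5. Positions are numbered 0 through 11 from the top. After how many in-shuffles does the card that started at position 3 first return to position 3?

Follow position 3 under repeated in-shuffles:
3 → 7 → 2 → 5 → 11 → 10 → 8 → 4 → 9 → 6 → 0 → 1 → 3
It first returns after 12 in-shuffles.

12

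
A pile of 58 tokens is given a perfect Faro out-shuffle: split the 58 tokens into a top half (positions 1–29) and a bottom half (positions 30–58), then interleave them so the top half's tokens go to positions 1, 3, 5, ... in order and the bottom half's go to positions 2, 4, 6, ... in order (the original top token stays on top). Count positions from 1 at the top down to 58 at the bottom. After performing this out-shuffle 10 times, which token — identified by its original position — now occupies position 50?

Work backwards from position 50, undoing one out-shuffle at a time:
50 ← 54 ← 56 ← 57 ← 29 ← 15 ← 8 ← 33 ← 17 ← 9 ← 5
So the token now at position 50 started at position 5.

5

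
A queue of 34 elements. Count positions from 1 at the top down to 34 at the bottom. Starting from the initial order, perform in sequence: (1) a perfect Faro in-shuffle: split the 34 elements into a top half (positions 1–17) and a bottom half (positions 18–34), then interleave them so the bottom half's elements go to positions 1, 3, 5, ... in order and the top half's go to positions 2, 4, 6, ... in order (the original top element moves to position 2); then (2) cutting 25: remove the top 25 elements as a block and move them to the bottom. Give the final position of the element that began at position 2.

13

Track the element from position 2 forward through each operation:
  after op 1 (in-shuffle): 2 → 4
  after op 2 (cut 25): 4 → 13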